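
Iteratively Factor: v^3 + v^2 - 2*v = (v + 2)*(v^2 - v) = v*(v + 2)*(v - 1)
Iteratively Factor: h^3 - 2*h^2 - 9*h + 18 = (h + 3)*(h^2 - 5*h + 6) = (h - 3)*(h + 3)*(h - 2)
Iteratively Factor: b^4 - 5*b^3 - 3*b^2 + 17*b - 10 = (b - 1)*(b^3 - 4*b^2 - 7*b + 10) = (b - 5)*(b - 1)*(b^2 + b - 2) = (b - 5)*(b - 1)*(b + 2)*(b - 1)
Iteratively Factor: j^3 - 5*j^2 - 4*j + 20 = (j - 5)*(j^2 - 4) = (j - 5)*(j + 2)*(j - 2)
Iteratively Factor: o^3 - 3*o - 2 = (o + 1)*(o^2 - o - 2) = (o - 2)*(o + 1)*(o + 1)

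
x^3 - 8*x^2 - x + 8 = (x - 8)*(x - 1)*(x + 1)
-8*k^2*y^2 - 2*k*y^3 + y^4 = y^2*(-4*k + y)*(2*k + y)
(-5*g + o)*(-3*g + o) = 15*g^2 - 8*g*o + o^2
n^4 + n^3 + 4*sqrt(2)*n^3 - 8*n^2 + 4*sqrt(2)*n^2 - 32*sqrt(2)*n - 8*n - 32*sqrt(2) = (n + 1)*(n - 2*sqrt(2))*(n + 2*sqrt(2))*(n + 4*sqrt(2))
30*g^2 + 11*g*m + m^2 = (5*g + m)*(6*g + m)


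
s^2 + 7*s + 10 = (s + 2)*(s + 5)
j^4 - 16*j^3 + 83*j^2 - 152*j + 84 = (j - 7)*(j - 6)*(j - 2)*(j - 1)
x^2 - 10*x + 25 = (x - 5)^2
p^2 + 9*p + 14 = (p + 2)*(p + 7)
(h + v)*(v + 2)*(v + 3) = h*v^2 + 5*h*v + 6*h + v^3 + 5*v^2 + 6*v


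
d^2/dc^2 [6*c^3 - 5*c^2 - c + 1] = 36*c - 10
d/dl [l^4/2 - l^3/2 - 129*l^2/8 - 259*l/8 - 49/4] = 2*l^3 - 3*l^2/2 - 129*l/4 - 259/8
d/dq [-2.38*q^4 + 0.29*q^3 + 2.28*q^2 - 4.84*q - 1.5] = -9.52*q^3 + 0.87*q^2 + 4.56*q - 4.84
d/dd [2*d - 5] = 2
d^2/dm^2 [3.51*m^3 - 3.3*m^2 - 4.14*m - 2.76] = 21.06*m - 6.6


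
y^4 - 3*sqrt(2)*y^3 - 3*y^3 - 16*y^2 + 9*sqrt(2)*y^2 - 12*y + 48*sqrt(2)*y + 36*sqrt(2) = (y - 6)*(y + 1)*(y + 2)*(y - 3*sqrt(2))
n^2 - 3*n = n*(n - 3)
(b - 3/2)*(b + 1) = b^2 - b/2 - 3/2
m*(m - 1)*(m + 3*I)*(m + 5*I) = m^4 - m^3 + 8*I*m^3 - 15*m^2 - 8*I*m^2 + 15*m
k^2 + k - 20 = (k - 4)*(k + 5)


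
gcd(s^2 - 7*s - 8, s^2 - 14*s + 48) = s - 8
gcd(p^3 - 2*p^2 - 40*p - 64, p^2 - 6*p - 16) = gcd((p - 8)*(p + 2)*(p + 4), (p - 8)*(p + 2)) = p^2 - 6*p - 16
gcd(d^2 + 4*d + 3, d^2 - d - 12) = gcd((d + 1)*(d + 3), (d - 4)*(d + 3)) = d + 3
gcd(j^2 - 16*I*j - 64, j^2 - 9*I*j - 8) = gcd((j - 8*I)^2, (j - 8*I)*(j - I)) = j - 8*I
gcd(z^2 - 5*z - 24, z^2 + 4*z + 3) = z + 3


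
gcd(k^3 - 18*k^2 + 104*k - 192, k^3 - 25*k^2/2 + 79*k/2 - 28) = k - 8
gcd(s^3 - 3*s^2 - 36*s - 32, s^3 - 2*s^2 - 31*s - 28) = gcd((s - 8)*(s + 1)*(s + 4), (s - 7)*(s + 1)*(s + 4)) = s^2 + 5*s + 4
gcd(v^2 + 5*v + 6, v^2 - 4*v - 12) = v + 2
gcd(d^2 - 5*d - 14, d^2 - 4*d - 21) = d - 7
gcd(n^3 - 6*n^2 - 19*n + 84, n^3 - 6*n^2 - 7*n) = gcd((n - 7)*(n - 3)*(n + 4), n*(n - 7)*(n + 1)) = n - 7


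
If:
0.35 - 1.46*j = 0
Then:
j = 0.24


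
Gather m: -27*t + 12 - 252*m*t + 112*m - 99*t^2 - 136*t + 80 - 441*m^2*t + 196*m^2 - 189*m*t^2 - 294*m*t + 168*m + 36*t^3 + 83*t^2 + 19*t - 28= m^2*(196 - 441*t) + m*(-189*t^2 - 546*t + 280) + 36*t^3 - 16*t^2 - 144*t + 64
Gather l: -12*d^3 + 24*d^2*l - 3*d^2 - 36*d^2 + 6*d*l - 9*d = -12*d^3 - 39*d^2 - 9*d + l*(24*d^2 + 6*d)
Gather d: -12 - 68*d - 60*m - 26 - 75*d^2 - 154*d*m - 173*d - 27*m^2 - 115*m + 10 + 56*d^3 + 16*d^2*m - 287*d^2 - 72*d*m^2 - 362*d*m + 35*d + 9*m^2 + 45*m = 56*d^3 + d^2*(16*m - 362) + d*(-72*m^2 - 516*m - 206) - 18*m^2 - 130*m - 28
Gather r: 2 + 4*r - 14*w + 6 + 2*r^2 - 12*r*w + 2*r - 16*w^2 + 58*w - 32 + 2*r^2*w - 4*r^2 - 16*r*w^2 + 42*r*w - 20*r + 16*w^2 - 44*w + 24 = r^2*(2*w - 2) + r*(-16*w^2 + 30*w - 14)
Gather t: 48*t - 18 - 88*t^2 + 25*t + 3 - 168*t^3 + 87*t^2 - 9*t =-168*t^3 - t^2 + 64*t - 15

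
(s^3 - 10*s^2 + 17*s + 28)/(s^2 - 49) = (s^2 - 3*s - 4)/(s + 7)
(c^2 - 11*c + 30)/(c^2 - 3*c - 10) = (c - 6)/(c + 2)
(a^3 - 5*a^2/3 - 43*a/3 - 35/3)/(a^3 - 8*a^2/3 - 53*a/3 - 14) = (a - 5)/(a - 6)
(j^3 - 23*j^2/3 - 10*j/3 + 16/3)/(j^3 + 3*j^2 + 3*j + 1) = (3*j^2 - 26*j + 16)/(3*(j^2 + 2*j + 1))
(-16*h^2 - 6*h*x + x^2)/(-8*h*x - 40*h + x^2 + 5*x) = (2*h + x)/(x + 5)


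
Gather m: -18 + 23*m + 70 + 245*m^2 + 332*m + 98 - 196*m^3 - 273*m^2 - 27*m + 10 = -196*m^3 - 28*m^2 + 328*m + 160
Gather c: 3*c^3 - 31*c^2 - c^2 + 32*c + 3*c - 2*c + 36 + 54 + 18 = 3*c^3 - 32*c^2 + 33*c + 108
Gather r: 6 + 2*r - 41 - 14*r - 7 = -12*r - 42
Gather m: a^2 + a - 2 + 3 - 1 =a^2 + a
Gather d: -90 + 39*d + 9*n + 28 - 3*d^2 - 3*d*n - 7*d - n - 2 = -3*d^2 + d*(32 - 3*n) + 8*n - 64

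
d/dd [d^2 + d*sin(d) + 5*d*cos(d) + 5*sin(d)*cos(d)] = -5*d*sin(d) + d*cos(d) + 2*d + sin(d) + 5*cos(d) + 5*cos(2*d)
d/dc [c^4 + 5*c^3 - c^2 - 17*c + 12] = 4*c^3 + 15*c^2 - 2*c - 17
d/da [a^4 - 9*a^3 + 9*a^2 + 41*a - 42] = 4*a^3 - 27*a^2 + 18*a + 41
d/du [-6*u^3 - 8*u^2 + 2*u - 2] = -18*u^2 - 16*u + 2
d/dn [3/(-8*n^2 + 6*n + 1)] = 6*(8*n - 3)/(-8*n^2 + 6*n + 1)^2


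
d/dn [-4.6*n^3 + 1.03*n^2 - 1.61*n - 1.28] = -13.8*n^2 + 2.06*n - 1.61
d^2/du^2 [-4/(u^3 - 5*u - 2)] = 8*(3*u*(-u^3 + 5*u + 2) + (3*u^2 - 5)^2)/(-u^3 + 5*u + 2)^3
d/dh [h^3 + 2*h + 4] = 3*h^2 + 2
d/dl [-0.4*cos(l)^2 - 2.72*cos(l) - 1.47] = (0.8*cos(l) + 2.72)*sin(l)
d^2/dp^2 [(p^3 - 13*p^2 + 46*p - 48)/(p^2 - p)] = 4*(17*p^3 - 72*p^2 + 72*p - 24)/(p^3*(p^3 - 3*p^2 + 3*p - 1))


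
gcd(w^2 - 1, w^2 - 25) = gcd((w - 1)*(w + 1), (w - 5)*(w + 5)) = 1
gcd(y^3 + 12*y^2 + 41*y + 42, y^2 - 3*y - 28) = 1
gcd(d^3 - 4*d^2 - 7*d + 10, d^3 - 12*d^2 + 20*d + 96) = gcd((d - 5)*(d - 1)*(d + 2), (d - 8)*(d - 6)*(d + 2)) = d + 2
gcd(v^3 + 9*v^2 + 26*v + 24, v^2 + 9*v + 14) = v + 2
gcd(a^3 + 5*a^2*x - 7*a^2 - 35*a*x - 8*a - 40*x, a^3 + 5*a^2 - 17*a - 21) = a + 1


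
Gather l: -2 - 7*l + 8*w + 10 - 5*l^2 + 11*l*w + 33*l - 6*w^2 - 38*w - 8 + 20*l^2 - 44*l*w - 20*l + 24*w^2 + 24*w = 15*l^2 + l*(6 - 33*w) + 18*w^2 - 6*w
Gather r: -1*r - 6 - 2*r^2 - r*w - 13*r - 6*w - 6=-2*r^2 + r*(-w - 14) - 6*w - 12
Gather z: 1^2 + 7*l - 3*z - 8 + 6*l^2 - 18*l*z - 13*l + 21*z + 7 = 6*l^2 - 6*l + z*(18 - 18*l)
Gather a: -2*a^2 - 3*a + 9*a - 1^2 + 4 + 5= -2*a^2 + 6*a + 8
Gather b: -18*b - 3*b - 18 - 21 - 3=-21*b - 42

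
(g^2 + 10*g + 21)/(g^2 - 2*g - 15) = (g + 7)/(g - 5)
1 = 1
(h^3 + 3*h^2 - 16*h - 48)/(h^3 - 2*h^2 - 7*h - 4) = (h^2 + 7*h + 12)/(h^2 + 2*h + 1)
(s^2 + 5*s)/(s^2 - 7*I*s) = (s + 5)/(s - 7*I)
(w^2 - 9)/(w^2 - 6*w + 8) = (w^2 - 9)/(w^2 - 6*w + 8)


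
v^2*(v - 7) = v^3 - 7*v^2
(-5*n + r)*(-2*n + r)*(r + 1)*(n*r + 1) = 10*n^3*r^2 + 10*n^3*r - 7*n^2*r^3 - 7*n^2*r^2 + 10*n^2*r + 10*n^2 + n*r^4 + n*r^3 - 7*n*r^2 - 7*n*r + r^3 + r^2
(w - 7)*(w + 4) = w^2 - 3*w - 28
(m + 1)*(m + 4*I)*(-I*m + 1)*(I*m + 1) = m^4 + m^3 + 4*I*m^3 + m^2 + 4*I*m^2 + m + 4*I*m + 4*I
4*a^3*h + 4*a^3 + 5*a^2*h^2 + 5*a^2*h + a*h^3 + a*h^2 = (a + h)*(4*a + h)*(a*h + a)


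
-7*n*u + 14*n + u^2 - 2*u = (-7*n + u)*(u - 2)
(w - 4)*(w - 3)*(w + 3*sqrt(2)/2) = w^3 - 7*w^2 + 3*sqrt(2)*w^2/2 - 21*sqrt(2)*w/2 + 12*w + 18*sqrt(2)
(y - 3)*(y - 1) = y^2 - 4*y + 3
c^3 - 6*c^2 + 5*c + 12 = (c - 4)*(c - 3)*(c + 1)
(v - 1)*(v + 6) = v^2 + 5*v - 6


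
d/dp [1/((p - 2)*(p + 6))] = 2*(-p - 2)/(p^4 + 8*p^3 - 8*p^2 - 96*p + 144)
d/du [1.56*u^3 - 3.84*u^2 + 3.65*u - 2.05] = 4.68*u^2 - 7.68*u + 3.65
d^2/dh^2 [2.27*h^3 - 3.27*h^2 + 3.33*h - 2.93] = 13.62*h - 6.54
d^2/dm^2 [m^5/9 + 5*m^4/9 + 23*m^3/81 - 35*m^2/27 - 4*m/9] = 20*m^3/9 + 20*m^2/3 + 46*m/27 - 70/27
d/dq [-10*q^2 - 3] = -20*q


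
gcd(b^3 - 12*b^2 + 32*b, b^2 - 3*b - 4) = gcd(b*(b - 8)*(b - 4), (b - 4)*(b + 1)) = b - 4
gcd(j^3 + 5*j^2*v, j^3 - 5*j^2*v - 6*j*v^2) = j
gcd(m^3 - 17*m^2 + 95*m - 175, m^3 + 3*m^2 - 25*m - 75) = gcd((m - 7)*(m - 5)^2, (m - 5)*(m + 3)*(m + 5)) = m - 5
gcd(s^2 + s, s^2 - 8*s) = s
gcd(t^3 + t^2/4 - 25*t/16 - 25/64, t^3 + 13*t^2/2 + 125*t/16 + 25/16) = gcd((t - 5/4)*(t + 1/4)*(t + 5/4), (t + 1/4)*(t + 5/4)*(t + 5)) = t^2 + 3*t/2 + 5/16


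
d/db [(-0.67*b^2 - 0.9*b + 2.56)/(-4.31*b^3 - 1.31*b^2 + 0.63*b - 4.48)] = (-2.8877*b^4 - 7.758*b^3 + 31.4997*b^2 + 12.7104*b + 2.4192)/(18.5761*b^6 + 11.2922*b^5 - 3.7145*b^4 + 36.967*b^3 + 12.1345*b^2 - 5.6448*b + 20.0704)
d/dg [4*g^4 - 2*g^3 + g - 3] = 16*g^3 - 6*g^2 + 1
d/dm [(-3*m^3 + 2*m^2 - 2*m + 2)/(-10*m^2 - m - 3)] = (30*m^4 + 6*m^3 + 5*m^2 + 28*m + 8)/(100*m^4 + 20*m^3 + 61*m^2 + 6*m + 9)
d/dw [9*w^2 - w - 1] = 18*w - 1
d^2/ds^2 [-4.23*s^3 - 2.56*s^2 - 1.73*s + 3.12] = -25.38*s - 5.12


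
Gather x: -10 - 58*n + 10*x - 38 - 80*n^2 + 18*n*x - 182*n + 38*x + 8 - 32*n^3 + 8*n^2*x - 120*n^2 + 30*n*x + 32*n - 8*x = -32*n^3 - 200*n^2 - 208*n + x*(8*n^2 + 48*n + 40) - 40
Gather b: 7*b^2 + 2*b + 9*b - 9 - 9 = 7*b^2 + 11*b - 18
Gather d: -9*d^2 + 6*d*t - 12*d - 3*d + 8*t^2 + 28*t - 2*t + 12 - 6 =-9*d^2 + d*(6*t - 15) + 8*t^2 + 26*t + 6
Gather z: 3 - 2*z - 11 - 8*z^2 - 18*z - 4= -8*z^2 - 20*z - 12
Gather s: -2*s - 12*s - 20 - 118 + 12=-14*s - 126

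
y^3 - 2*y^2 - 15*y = y*(y - 5)*(y + 3)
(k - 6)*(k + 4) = k^2 - 2*k - 24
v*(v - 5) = v^2 - 5*v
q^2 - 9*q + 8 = (q - 8)*(q - 1)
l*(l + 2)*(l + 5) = l^3 + 7*l^2 + 10*l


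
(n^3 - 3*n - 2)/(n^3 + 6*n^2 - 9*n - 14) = (n + 1)/(n + 7)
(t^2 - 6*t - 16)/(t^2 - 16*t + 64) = (t + 2)/(t - 8)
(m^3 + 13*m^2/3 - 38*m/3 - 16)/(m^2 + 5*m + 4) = (m^2 + 10*m/3 - 16)/(m + 4)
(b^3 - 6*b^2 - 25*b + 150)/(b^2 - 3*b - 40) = (b^2 - 11*b + 30)/(b - 8)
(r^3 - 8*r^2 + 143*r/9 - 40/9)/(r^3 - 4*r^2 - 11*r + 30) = (r^2 - 3*r + 8/9)/(r^2 + r - 6)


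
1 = 1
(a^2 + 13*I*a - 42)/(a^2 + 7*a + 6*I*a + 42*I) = (a + 7*I)/(a + 7)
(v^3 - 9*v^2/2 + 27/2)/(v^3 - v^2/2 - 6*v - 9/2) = (v - 3)/(v + 1)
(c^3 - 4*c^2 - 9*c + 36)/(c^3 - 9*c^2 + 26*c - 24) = (c + 3)/(c - 2)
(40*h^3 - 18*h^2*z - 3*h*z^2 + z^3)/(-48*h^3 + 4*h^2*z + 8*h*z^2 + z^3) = (-5*h + z)/(6*h + z)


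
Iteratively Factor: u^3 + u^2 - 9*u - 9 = (u + 1)*(u^2 - 9) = (u + 1)*(u + 3)*(u - 3)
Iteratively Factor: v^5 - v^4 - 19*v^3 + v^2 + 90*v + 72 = (v + 1)*(v^4 - 2*v^3 - 17*v^2 + 18*v + 72) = (v - 4)*(v + 1)*(v^3 + 2*v^2 - 9*v - 18) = (v - 4)*(v + 1)*(v + 2)*(v^2 - 9) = (v - 4)*(v - 3)*(v + 1)*(v + 2)*(v + 3)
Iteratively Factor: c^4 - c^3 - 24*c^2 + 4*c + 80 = (c - 5)*(c^3 + 4*c^2 - 4*c - 16) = (c - 5)*(c + 4)*(c^2 - 4) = (c - 5)*(c - 2)*(c + 4)*(c + 2)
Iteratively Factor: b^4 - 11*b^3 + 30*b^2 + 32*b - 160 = (b + 2)*(b^3 - 13*b^2 + 56*b - 80) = (b - 5)*(b + 2)*(b^2 - 8*b + 16) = (b - 5)*(b - 4)*(b + 2)*(b - 4)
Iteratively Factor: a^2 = (a)*(a)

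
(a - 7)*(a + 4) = a^2 - 3*a - 28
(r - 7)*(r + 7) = r^2 - 49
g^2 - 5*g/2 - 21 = (g - 6)*(g + 7/2)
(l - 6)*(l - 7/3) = l^2 - 25*l/3 + 14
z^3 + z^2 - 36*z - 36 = (z - 6)*(z + 1)*(z + 6)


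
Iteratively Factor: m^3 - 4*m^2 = (m - 4)*(m^2) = m*(m - 4)*(m)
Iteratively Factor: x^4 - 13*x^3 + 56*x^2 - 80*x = (x - 4)*(x^3 - 9*x^2 + 20*x) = (x - 4)^2*(x^2 - 5*x) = (x - 5)*(x - 4)^2*(x)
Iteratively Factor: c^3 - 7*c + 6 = (c + 3)*(c^2 - 3*c + 2) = (c - 1)*(c + 3)*(c - 2)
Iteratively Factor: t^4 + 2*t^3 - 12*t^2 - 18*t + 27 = (t + 3)*(t^3 - t^2 - 9*t + 9) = (t - 3)*(t + 3)*(t^2 + 2*t - 3) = (t - 3)*(t - 1)*(t + 3)*(t + 3)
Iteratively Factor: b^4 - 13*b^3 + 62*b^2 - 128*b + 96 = (b - 4)*(b^3 - 9*b^2 + 26*b - 24) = (b - 4)^2*(b^2 - 5*b + 6) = (b - 4)^2*(b - 2)*(b - 3)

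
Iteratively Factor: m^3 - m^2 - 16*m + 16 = (m - 1)*(m^2 - 16) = (m - 4)*(m - 1)*(m + 4)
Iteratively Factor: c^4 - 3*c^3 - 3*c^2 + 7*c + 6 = (c - 2)*(c^3 - c^2 - 5*c - 3) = (c - 2)*(c + 1)*(c^2 - 2*c - 3) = (c - 3)*(c - 2)*(c + 1)*(c + 1)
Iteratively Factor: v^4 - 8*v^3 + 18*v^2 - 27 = (v + 1)*(v^3 - 9*v^2 + 27*v - 27) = (v - 3)*(v + 1)*(v^2 - 6*v + 9) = (v - 3)^2*(v + 1)*(v - 3)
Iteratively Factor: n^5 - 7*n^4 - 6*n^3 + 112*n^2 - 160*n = (n)*(n^4 - 7*n^3 - 6*n^2 + 112*n - 160) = n*(n - 2)*(n^3 - 5*n^2 - 16*n + 80) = n*(n - 4)*(n - 2)*(n^2 - n - 20) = n*(n - 4)*(n - 2)*(n + 4)*(n - 5)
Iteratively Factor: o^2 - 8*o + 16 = (o - 4)*(o - 4)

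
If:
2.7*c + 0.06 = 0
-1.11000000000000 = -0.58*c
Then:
No Solution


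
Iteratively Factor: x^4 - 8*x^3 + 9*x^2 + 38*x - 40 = (x - 4)*(x^3 - 4*x^2 - 7*x + 10) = (x - 5)*(x - 4)*(x^2 + x - 2) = (x - 5)*(x - 4)*(x + 2)*(x - 1)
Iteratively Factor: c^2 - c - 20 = (c + 4)*(c - 5)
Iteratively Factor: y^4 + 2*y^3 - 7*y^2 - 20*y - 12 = (y + 2)*(y^3 - 7*y - 6) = (y - 3)*(y + 2)*(y^2 + 3*y + 2) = (y - 3)*(y + 2)^2*(y + 1)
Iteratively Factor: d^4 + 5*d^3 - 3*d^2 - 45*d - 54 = (d - 3)*(d^3 + 8*d^2 + 21*d + 18) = (d - 3)*(d + 3)*(d^2 + 5*d + 6) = (d - 3)*(d + 3)^2*(d + 2)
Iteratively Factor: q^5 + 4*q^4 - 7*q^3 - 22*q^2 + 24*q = (q + 4)*(q^4 - 7*q^2 + 6*q) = q*(q + 4)*(q^3 - 7*q + 6) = q*(q - 1)*(q + 4)*(q^2 + q - 6) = q*(q - 2)*(q - 1)*(q + 4)*(q + 3)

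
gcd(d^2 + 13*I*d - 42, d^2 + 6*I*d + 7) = d + 7*I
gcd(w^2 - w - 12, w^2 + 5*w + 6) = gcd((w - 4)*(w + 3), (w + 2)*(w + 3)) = w + 3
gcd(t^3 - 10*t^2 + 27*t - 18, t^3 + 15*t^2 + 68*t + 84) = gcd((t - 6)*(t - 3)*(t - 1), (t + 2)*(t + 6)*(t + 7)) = 1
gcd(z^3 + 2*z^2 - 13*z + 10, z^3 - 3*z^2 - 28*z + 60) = z^2 + 3*z - 10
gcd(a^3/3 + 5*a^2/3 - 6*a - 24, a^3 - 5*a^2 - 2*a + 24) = a - 4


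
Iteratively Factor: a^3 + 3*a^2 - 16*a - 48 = (a + 4)*(a^2 - a - 12) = (a - 4)*(a + 4)*(a + 3)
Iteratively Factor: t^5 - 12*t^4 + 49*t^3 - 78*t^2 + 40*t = (t - 5)*(t^4 - 7*t^3 + 14*t^2 - 8*t) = (t - 5)*(t - 4)*(t^3 - 3*t^2 + 2*t) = (t - 5)*(t - 4)*(t - 1)*(t^2 - 2*t) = t*(t - 5)*(t - 4)*(t - 1)*(t - 2)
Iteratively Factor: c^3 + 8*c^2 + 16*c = (c)*(c^2 + 8*c + 16) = c*(c + 4)*(c + 4)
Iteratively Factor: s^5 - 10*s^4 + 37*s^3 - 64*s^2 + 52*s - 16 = (s - 4)*(s^4 - 6*s^3 + 13*s^2 - 12*s + 4) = (s - 4)*(s - 2)*(s^3 - 4*s^2 + 5*s - 2) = (s - 4)*(s - 2)^2*(s^2 - 2*s + 1) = (s - 4)*(s - 2)^2*(s - 1)*(s - 1)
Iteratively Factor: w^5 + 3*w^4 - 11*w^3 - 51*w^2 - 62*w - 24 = (w + 2)*(w^4 + w^3 - 13*w^2 - 25*w - 12) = (w + 1)*(w + 2)*(w^3 - 13*w - 12) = (w - 4)*(w + 1)*(w + 2)*(w^2 + 4*w + 3) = (w - 4)*(w + 1)*(w + 2)*(w + 3)*(w + 1)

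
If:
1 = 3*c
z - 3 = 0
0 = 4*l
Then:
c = 1/3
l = 0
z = 3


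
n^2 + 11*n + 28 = (n + 4)*(n + 7)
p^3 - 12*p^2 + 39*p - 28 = (p - 7)*(p - 4)*(p - 1)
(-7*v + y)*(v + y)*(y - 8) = -7*v^2*y + 56*v^2 - 6*v*y^2 + 48*v*y + y^3 - 8*y^2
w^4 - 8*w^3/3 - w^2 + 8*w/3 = w*(w - 8/3)*(w - 1)*(w + 1)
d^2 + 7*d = d*(d + 7)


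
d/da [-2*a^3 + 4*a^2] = 2*a*(4 - 3*a)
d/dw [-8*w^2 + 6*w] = 6 - 16*w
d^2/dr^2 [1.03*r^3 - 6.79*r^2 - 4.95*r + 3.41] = 6.18*r - 13.58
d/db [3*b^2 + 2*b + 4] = 6*b + 2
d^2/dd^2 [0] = 0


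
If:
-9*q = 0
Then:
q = 0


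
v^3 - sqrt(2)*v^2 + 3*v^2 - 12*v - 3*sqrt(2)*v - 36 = (v + 3)*(v - 3*sqrt(2))*(v + 2*sqrt(2))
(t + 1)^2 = t^2 + 2*t + 1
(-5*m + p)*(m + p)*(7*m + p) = -35*m^3 - 33*m^2*p + 3*m*p^2 + p^3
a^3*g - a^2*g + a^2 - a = a*(a - 1)*(a*g + 1)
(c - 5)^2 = c^2 - 10*c + 25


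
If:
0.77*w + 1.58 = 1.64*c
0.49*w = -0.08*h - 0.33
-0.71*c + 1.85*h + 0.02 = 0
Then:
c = 0.63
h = 0.23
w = -0.71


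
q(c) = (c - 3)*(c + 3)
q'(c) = 2*c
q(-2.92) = -0.47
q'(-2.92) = -5.84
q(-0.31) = -8.90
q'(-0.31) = -0.62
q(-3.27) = 1.69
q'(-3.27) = -6.54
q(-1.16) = -7.65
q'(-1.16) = -2.32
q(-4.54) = 11.61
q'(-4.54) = -9.08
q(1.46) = -6.87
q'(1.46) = 2.92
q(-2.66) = -1.92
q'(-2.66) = -5.32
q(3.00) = 0.00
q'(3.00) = 6.00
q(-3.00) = 0.00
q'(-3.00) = -6.00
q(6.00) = 27.00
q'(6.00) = 12.00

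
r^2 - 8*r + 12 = (r - 6)*(r - 2)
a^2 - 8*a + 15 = (a - 5)*(a - 3)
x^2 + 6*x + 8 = (x + 2)*(x + 4)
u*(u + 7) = u^2 + 7*u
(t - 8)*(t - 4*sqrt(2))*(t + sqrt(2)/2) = t^3 - 8*t^2 - 7*sqrt(2)*t^2/2 - 4*t + 28*sqrt(2)*t + 32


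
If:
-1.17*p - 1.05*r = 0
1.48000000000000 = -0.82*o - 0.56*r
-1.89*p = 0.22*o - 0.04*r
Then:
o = -1.66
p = 0.19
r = -0.21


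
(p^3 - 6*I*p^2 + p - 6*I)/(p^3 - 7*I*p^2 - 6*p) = (p + I)/p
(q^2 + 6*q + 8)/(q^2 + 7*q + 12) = (q + 2)/(q + 3)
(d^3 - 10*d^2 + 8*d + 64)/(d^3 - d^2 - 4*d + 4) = (d^2 - 12*d + 32)/(d^2 - 3*d + 2)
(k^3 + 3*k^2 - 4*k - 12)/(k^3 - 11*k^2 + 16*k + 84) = (k^2 + k - 6)/(k^2 - 13*k + 42)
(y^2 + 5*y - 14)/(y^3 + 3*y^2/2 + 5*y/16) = 16*(y^2 + 5*y - 14)/(y*(16*y^2 + 24*y + 5))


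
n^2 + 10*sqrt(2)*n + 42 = (n + 3*sqrt(2))*(n + 7*sqrt(2))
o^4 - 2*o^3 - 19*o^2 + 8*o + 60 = (o - 5)*(o - 2)*(o + 2)*(o + 3)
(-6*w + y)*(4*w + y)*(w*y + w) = -24*w^3*y - 24*w^3 - 2*w^2*y^2 - 2*w^2*y + w*y^3 + w*y^2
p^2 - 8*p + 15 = (p - 5)*(p - 3)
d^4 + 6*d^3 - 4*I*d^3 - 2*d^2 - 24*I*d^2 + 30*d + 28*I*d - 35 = (d - 1)*(d + 7)*(d - 5*I)*(d + I)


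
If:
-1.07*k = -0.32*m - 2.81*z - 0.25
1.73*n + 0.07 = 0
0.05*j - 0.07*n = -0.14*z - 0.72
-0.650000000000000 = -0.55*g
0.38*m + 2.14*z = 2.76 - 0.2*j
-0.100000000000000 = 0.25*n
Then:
No Solution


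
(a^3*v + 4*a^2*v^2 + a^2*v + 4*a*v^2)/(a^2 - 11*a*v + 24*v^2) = a*v*(a^2 + 4*a*v + a + 4*v)/(a^2 - 11*a*v + 24*v^2)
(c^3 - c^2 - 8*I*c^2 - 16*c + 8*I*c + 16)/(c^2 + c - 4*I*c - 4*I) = (c^2 - c*(1 + 4*I) + 4*I)/(c + 1)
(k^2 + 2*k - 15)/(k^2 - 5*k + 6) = (k + 5)/(k - 2)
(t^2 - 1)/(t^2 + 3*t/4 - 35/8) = 8*(t^2 - 1)/(8*t^2 + 6*t - 35)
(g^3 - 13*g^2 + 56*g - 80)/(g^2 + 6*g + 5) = (g^3 - 13*g^2 + 56*g - 80)/(g^2 + 6*g + 5)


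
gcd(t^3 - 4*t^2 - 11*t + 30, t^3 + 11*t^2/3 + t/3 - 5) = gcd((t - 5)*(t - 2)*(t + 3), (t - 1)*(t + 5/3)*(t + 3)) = t + 3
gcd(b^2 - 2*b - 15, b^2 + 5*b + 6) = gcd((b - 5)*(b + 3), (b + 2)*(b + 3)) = b + 3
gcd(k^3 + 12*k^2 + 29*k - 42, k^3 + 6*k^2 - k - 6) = k^2 + 5*k - 6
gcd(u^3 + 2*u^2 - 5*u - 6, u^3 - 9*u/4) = 1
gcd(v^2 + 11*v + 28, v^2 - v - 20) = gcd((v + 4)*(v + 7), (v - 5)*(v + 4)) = v + 4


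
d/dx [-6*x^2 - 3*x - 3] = -12*x - 3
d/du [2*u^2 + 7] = 4*u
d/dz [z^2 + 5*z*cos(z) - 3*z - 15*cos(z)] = -5*z*sin(z) + 2*z + 15*sin(z) + 5*cos(z) - 3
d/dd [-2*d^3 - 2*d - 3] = -6*d^2 - 2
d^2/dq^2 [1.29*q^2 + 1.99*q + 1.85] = 2.58000000000000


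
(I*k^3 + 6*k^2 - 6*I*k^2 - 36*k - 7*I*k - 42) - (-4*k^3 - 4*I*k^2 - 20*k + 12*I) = 4*k^3 + I*k^3 + 6*k^2 - 2*I*k^2 - 16*k - 7*I*k - 42 - 12*I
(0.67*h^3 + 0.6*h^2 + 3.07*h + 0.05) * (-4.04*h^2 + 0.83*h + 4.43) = -2.7068*h^5 - 1.8679*h^4 - 8.9367*h^3 + 5.0041*h^2 + 13.6416*h + 0.2215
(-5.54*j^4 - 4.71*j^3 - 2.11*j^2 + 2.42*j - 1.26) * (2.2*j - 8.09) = -12.188*j^5 + 34.4566*j^4 + 33.4619*j^3 + 22.3939*j^2 - 22.3498*j + 10.1934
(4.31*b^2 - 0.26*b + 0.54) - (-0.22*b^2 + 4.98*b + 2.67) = 4.53*b^2 - 5.24*b - 2.13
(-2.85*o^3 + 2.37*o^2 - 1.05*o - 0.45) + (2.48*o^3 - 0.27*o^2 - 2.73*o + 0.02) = -0.37*o^3 + 2.1*o^2 - 3.78*o - 0.43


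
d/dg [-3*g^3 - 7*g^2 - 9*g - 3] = -9*g^2 - 14*g - 9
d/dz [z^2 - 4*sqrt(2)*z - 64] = 2*z - 4*sqrt(2)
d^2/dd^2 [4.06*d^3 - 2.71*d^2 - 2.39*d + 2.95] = 24.36*d - 5.42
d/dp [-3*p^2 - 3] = -6*p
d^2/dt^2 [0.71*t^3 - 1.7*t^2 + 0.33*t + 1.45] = 4.26*t - 3.4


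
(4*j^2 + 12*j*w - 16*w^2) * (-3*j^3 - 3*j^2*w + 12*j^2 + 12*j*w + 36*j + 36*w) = -12*j^5 - 48*j^4*w + 48*j^4 + 12*j^3*w^2 + 192*j^3*w + 144*j^3 + 48*j^2*w^3 - 48*j^2*w^2 + 576*j^2*w - 192*j*w^3 - 144*j*w^2 - 576*w^3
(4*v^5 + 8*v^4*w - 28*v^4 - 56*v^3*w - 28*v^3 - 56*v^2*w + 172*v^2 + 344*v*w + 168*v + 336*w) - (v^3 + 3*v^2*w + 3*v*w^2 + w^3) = 4*v^5 + 8*v^4*w - 28*v^4 - 56*v^3*w - 29*v^3 - 59*v^2*w + 172*v^2 - 3*v*w^2 + 344*v*w + 168*v - w^3 + 336*w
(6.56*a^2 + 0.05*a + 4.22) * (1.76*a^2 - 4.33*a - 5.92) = 11.5456*a^4 - 28.3168*a^3 - 31.6245*a^2 - 18.5686*a - 24.9824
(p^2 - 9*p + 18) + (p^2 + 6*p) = 2*p^2 - 3*p + 18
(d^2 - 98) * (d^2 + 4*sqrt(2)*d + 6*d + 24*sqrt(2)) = d^4 + 4*sqrt(2)*d^3 + 6*d^3 - 98*d^2 + 24*sqrt(2)*d^2 - 588*d - 392*sqrt(2)*d - 2352*sqrt(2)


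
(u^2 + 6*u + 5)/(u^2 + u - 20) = (u + 1)/(u - 4)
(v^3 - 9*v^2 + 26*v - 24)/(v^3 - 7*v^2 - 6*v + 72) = (v^2 - 5*v + 6)/(v^2 - 3*v - 18)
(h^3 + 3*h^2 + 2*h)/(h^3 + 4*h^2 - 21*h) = (h^2 + 3*h + 2)/(h^2 + 4*h - 21)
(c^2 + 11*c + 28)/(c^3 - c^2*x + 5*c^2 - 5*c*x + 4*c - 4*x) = (-c - 7)/(-c^2 + c*x - c + x)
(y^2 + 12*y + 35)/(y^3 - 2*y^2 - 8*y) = (y^2 + 12*y + 35)/(y*(y^2 - 2*y - 8))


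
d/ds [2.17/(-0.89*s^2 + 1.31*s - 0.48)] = (3.8626*s - 2.8427)/(0.89*s^2 - 1.31*s + 0.48)^2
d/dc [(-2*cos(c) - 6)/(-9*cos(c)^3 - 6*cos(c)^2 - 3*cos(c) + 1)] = 32*(18*cos(c)^3 + 87*cos(c)^2 + 36*cos(c) + 10)*sin(c)/(-24*sin(c)^2 + 39*cos(c) + 9*cos(3*c) + 20)^2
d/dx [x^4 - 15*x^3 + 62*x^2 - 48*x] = 4*x^3 - 45*x^2 + 124*x - 48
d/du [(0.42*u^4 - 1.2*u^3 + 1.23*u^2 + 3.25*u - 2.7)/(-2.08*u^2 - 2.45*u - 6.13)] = (-1.7472*u^5 - 0.591000000000001*u^4 - 4.4184*u^3 + 25.8145*u^2 - 26.3118*u - 26.5375)/(4.3264*u^4 + 10.192*u^3 + 31.5033*u^2 + 30.037*u + 37.5769)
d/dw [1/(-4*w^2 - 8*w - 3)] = 8*(w + 1)/(4*w^2 + 8*w + 3)^2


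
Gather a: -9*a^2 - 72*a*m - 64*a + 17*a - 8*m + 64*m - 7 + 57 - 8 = -9*a^2 + a*(-72*m - 47) + 56*m + 42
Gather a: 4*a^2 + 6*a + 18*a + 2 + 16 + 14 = 4*a^2 + 24*a + 32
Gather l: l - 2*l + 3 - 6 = -l - 3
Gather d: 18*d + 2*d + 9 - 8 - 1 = 20*d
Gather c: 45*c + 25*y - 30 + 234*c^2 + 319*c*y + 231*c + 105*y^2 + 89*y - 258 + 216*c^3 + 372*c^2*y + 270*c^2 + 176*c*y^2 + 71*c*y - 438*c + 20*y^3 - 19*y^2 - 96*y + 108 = 216*c^3 + c^2*(372*y + 504) + c*(176*y^2 + 390*y - 162) + 20*y^3 + 86*y^2 + 18*y - 180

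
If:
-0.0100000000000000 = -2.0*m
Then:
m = 0.00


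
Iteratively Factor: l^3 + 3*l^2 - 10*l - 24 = (l + 4)*(l^2 - l - 6) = (l - 3)*(l + 4)*(l + 2)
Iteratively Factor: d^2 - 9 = (d + 3)*(d - 3)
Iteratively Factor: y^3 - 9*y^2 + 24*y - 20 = (y - 2)*(y^2 - 7*y + 10) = (y - 5)*(y - 2)*(y - 2)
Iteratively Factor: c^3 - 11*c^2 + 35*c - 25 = (c - 5)*(c^2 - 6*c + 5) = (c - 5)^2*(c - 1)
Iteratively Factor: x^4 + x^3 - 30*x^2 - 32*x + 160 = (x + 4)*(x^3 - 3*x^2 - 18*x + 40) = (x - 2)*(x + 4)*(x^2 - x - 20) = (x - 5)*(x - 2)*(x + 4)*(x + 4)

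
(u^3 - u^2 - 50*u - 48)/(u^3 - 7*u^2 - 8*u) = (u + 6)/u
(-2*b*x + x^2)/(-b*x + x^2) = (2*b - x)/(b - x)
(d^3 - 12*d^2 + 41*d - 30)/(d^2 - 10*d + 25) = (d^2 - 7*d + 6)/(d - 5)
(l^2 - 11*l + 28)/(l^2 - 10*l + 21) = (l - 4)/(l - 3)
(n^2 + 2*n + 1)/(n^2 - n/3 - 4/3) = 3*(n + 1)/(3*n - 4)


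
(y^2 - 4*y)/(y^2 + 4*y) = (y - 4)/(y + 4)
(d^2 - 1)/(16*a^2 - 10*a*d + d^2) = (d^2 - 1)/(16*a^2 - 10*a*d + d^2)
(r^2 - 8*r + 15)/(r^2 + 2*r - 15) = (r - 5)/(r + 5)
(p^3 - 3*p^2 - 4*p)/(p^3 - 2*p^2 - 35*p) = (-p^2 + 3*p + 4)/(-p^2 + 2*p + 35)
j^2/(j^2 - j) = j/(j - 1)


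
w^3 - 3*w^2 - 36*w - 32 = (w - 8)*(w + 1)*(w + 4)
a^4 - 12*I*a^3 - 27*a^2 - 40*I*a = a*(a - 8*I)*(a - 5*I)*(a + I)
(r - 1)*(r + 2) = r^2 + r - 2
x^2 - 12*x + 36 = (x - 6)^2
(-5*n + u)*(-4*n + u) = 20*n^2 - 9*n*u + u^2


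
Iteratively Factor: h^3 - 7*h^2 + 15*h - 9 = (h - 3)*(h^2 - 4*h + 3) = (h - 3)*(h - 1)*(h - 3)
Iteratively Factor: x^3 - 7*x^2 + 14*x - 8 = (x - 2)*(x^2 - 5*x + 4) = (x - 4)*(x - 2)*(x - 1)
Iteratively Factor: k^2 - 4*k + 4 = (k - 2)*(k - 2)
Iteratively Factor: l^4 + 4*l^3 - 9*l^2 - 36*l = (l + 3)*(l^3 + l^2 - 12*l) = (l + 3)*(l + 4)*(l^2 - 3*l) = l*(l + 3)*(l + 4)*(l - 3)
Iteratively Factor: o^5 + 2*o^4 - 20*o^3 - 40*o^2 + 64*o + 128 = (o - 2)*(o^4 + 4*o^3 - 12*o^2 - 64*o - 64) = (o - 4)*(o - 2)*(o^3 + 8*o^2 + 20*o + 16) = (o - 4)*(o - 2)*(o + 2)*(o^2 + 6*o + 8) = (o - 4)*(o - 2)*(o + 2)^2*(o + 4)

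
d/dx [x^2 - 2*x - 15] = 2*x - 2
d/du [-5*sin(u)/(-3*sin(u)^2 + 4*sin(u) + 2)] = 5*(3*cos(u)^2 - 5)*cos(u)/(3*sin(u)^2 - 4*sin(u) - 2)^2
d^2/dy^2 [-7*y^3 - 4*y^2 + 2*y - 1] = -42*y - 8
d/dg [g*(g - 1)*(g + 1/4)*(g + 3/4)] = 4*g^3 - 13*g/8 - 3/16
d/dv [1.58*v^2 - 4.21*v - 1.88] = 3.16*v - 4.21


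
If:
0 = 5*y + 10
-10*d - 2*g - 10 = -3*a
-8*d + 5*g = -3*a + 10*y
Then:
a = -11*g - 140/3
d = -7*g/2 - 15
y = -2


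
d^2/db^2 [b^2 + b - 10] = 2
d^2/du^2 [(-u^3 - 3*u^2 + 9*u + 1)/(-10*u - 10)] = (u^3 + 3*u^2 + 3*u + 11)/(5*(u^3 + 3*u^2 + 3*u + 1))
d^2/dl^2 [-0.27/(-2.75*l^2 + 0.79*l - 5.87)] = (-4.08375*l^2 + 1.17315*l + 0.27*(5.5*l - 0.79)*(11.0*l - 1.58) - 8.71695)/(2.75*l^2 - 0.79*l + 5.87)^3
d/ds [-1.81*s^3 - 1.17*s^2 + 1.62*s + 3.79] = -5.43*s^2 - 2.34*s + 1.62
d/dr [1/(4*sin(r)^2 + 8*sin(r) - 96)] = -(sin(r) + 1)*cos(r)/(2*(sin(r)^2 + 2*sin(r) - 24)^2)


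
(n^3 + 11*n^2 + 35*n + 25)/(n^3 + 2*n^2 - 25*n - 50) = (n^2 + 6*n + 5)/(n^2 - 3*n - 10)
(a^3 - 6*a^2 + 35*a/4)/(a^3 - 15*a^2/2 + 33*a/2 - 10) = a*(2*a - 7)/(2*(a^2 - 5*a + 4))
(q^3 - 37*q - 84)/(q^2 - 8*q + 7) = (q^2 + 7*q + 12)/(q - 1)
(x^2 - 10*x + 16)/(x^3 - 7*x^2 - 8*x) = (x - 2)/(x*(x + 1))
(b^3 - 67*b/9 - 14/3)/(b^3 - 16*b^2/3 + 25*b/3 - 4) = (9*b^2 + 27*b + 14)/(3*(3*b^2 - 7*b + 4))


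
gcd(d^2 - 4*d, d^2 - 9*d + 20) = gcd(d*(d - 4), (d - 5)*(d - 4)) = d - 4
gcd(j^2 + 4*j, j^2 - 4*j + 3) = 1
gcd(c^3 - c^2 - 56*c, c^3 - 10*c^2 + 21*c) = c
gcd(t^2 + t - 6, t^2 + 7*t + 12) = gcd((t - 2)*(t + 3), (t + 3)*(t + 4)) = t + 3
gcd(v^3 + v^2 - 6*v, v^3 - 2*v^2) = v^2 - 2*v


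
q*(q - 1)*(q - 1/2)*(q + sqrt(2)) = q^4 - 3*q^3/2 + sqrt(2)*q^3 - 3*sqrt(2)*q^2/2 + q^2/2 + sqrt(2)*q/2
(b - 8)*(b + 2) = b^2 - 6*b - 16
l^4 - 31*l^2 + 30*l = l*(l - 5)*(l - 1)*(l + 6)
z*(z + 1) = z^2 + z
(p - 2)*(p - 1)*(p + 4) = p^3 + p^2 - 10*p + 8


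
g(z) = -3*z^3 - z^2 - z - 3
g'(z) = -9*z^2 - 2*z - 1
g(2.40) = -52.63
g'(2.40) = -57.64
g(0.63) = -4.78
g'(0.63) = -5.83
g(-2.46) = 38.07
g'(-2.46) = -50.54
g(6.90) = -1043.04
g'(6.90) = -443.29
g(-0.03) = -2.97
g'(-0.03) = -0.95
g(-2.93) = 66.81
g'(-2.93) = -72.40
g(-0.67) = -1.88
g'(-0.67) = -3.70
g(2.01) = -33.41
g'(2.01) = -41.38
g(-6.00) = 615.00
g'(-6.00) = -313.00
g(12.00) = -5343.00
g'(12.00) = -1321.00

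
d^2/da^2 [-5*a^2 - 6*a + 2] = -10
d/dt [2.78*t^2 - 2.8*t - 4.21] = 5.56*t - 2.8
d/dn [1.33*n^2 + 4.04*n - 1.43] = 2.66*n + 4.04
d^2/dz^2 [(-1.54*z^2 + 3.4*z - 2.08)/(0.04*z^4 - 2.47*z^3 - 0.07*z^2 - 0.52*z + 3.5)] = (-0.014784*z^8 + 0.978191999999999*z^7 - 24.240676*z^6 + 130.181976*z^5 - 131.179896*z^4 - 210.075744*z^3 + 337.856136*z^2 - 103.345872*z - 27.498064)/(6.4e-5*z^12 - 0.011856*z^11 + 0.731772*z^10 - 15.030223*z^9 - 0.955545*z^8 - 11.619777*z^7 + 63.493307*z^6 + 1.182792*z^5 + 28.437066*z^4 - 90.148708*z^3 + 0.2667*z^2 - 19.11*z + 42.875)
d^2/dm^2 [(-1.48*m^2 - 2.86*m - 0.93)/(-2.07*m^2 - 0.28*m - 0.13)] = (7.105427357601e-15*m^4 + 22.794012*m^3 + 21.520134*m^2 - 1.383588*m - 0.512886)/(8.869743*m^6 + 3.599316*m^5 + 2.157975*m^4 + 0.47404*m^3 + 0.135525*m^2 + 0.014196*m + 0.002197)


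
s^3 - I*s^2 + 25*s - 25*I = (s - 5*I)*(s - I)*(s + 5*I)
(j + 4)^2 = j^2 + 8*j + 16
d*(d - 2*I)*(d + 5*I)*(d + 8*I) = d^4 + 11*I*d^3 - 14*d^2 + 80*I*d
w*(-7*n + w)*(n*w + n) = -7*n^2*w^2 - 7*n^2*w + n*w^3 + n*w^2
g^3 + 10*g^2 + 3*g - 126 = (g - 3)*(g + 6)*(g + 7)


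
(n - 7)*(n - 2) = n^2 - 9*n + 14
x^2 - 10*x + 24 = (x - 6)*(x - 4)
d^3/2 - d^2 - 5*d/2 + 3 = (d/2 + 1)*(d - 3)*(d - 1)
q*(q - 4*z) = q^2 - 4*q*z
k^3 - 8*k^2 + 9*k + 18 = (k - 6)*(k - 3)*(k + 1)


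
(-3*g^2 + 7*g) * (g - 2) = -3*g^3 + 13*g^2 - 14*g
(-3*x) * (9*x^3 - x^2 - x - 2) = -27*x^4 + 3*x^3 + 3*x^2 + 6*x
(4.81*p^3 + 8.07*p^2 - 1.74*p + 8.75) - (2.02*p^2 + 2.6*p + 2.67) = 4.81*p^3 + 6.05*p^2 - 4.34*p + 6.08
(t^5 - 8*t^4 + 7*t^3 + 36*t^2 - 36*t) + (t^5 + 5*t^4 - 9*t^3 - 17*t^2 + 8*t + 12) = 2*t^5 - 3*t^4 - 2*t^3 + 19*t^2 - 28*t + 12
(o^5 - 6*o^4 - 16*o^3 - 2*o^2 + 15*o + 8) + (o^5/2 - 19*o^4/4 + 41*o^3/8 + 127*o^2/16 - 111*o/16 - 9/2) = 3*o^5/2 - 43*o^4/4 - 87*o^3/8 + 95*o^2/16 + 129*o/16 + 7/2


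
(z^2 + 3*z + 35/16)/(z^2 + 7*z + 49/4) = (16*z^2 + 48*z + 35)/(4*(4*z^2 + 28*z + 49))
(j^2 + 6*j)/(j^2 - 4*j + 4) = j*(j + 6)/(j^2 - 4*j + 4)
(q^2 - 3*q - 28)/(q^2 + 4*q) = (q - 7)/q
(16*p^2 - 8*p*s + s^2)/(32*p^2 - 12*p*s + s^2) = (4*p - s)/(8*p - s)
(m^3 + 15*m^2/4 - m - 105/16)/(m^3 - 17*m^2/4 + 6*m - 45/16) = (4*m^2 + 20*m + 21)/(4*m^2 - 12*m + 9)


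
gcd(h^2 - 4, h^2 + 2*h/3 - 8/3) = h + 2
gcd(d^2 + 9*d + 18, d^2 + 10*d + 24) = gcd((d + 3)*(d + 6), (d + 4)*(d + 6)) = d + 6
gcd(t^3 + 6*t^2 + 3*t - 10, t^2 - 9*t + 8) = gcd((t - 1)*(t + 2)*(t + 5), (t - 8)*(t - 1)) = t - 1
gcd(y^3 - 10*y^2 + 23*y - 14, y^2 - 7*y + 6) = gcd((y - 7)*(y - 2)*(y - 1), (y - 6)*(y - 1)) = y - 1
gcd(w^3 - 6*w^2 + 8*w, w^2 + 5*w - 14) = w - 2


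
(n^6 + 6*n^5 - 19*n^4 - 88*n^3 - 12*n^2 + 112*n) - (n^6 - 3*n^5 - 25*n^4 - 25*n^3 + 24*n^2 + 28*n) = 9*n^5 + 6*n^4 - 63*n^3 - 36*n^2 + 84*n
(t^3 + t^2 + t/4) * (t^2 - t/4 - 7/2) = t^5 + 3*t^4/4 - 7*t^3/2 - 57*t^2/16 - 7*t/8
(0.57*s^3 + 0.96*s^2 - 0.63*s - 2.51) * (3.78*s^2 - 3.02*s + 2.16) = 2.1546*s^5 + 1.9074*s^4 - 4.0494*s^3 - 5.5116*s^2 + 6.2194*s - 5.4216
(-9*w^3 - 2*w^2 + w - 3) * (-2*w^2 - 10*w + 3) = 18*w^5 + 94*w^4 - 9*w^3 - 10*w^2 + 33*w - 9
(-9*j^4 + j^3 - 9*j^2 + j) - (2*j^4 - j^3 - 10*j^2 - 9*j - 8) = -11*j^4 + 2*j^3 + j^2 + 10*j + 8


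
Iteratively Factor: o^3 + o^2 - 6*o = (o + 3)*(o^2 - 2*o) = o*(o + 3)*(o - 2)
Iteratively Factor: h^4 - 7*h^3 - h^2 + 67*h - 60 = (h - 5)*(h^3 - 2*h^2 - 11*h + 12) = (h - 5)*(h + 3)*(h^2 - 5*h + 4) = (h - 5)*(h - 1)*(h + 3)*(h - 4)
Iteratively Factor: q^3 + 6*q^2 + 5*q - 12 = (q - 1)*(q^2 + 7*q + 12) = (q - 1)*(q + 4)*(q + 3)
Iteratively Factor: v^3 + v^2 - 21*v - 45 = (v + 3)*(v^2 - 2*v - 15) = (v - 5)*(v + 3)*(v + 3)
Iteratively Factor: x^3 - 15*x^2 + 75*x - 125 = (x - 5)*(x^2 - 10*x + 25) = (x - 5)^2*(x - 5)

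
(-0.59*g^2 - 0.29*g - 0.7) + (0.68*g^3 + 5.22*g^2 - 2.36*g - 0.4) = 0.68*g^3 + 4.63*g^2 - 2.65*g - 1.1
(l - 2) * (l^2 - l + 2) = l^3 - 3*l^2 + 4*l - 4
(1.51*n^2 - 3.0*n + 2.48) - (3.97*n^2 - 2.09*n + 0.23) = -2.46*n^2 - 0.91*n + 2.25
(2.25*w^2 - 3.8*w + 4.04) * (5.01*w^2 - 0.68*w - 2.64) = 11.2725*w^4 - 20.568*w^3 + 16.8844*w^2 + 7.2848*w - 10.6656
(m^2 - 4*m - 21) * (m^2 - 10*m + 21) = m^4 - 14*m^3 + 40*m^2 + 126*m - 441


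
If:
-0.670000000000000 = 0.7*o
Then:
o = -0.96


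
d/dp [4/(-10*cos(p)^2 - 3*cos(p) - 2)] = -4*(20*cos(p) + 3)*sin(p)/(10*cos(p)^2 + 3*cos(p) + 2)^2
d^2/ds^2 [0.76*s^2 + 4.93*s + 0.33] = 1.52000000000000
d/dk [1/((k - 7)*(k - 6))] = (13 - 2*k)/(k^4 - 26*k^3 + 253*k^2 - 1092*k + 1764)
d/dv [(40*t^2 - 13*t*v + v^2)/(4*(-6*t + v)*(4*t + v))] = t*(392*t^2 - 128*t*v + 11*v^2)/(4*(576*t^4 + 96*t^3*v - 44*t^2*v^2 - 4*t*v^3 + v^4))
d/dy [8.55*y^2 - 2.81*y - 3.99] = 17.1*y - 2.81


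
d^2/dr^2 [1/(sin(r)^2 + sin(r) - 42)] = (-4*sin(r)^4 - 3*sin(r)^3 - 163*sin(r)^2 - 36*sin(r) + 86)/(sin(r)^2 + sin(r) - 42)^3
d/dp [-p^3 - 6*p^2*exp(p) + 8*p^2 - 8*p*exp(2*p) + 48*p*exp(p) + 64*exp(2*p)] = -6*p^2*exp(p) - 3*p^2 - 16*p*exp(2*p) + 36*p*exp(p) + 16*p + 120*exp(2*p) + 48*exp(p)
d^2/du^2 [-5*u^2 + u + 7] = -10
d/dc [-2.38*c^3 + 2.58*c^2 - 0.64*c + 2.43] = -7.14*c^2 + 5.16*c - 0.64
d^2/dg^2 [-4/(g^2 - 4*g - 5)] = 8*(-g^2 + 4*g + 4*(g - 2)^2 + 5)/(-g^2 + 4*g + 5)^3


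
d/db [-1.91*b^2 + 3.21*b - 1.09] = 3.21 - 3.82*b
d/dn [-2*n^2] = -4*n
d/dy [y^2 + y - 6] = 2*y + 1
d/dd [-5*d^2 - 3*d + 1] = -10*d - 3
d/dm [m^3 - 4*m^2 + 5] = m*(3*m - 8)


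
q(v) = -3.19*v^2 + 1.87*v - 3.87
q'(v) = 1.87 - 6.38*v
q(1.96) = -12.46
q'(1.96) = -10.63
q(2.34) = -16.96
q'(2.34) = -13.06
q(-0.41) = -5.17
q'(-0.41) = 4.49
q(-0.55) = -5.86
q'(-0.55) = 5.38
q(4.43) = -58.19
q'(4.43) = -26.39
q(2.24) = -15.69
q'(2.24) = -12.42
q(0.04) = -3.80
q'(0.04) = 1.61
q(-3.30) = -44.78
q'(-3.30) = 22.92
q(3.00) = -26.97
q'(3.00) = -17.27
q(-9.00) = -279.09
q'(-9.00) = 59.29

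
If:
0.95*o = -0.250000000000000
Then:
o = -0.26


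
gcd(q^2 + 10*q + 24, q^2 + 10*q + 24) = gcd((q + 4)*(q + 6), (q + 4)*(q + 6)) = q^2 + 10*q + 24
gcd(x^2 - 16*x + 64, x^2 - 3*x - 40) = x - 8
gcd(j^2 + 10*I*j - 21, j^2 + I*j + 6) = j + 3*I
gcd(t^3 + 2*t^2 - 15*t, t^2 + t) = t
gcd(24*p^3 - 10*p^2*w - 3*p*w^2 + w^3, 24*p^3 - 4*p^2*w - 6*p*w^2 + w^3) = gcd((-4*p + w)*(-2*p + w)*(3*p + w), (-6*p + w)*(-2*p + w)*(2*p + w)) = 2*p - w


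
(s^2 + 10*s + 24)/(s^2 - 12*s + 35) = (s^2 + 10*s + 24)/(s^2 - 12*s + 35)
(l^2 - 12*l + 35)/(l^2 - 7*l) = (l - 5)/l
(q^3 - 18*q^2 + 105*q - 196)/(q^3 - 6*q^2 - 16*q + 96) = (q^2 - 14*q + 49)/(q^2 - 2*q - 24)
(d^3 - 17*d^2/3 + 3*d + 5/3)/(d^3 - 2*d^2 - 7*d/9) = 3*(d^2 - 6*d + 5)/(d*(3*d - 7))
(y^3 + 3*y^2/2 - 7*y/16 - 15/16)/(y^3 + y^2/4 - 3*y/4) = (y + 5/4)/y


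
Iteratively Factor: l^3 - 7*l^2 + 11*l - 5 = (l - 5)*(l^2 - 2*l + 1) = (l - 5)*(l - 1)*(l - 1)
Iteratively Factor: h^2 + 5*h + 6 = (h + 3)*(h + 2)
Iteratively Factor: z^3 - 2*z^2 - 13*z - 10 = (z - 5)*(z^2 + 3*z + 2) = (z - 5)*(z + 1)*(z + 2)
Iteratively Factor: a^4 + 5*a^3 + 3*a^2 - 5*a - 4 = (a + 1)*(a^3 + 4*a^2 - a - 4) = (a + 1)^2*(a^2 + 3*a - 4) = (a + 1)^2*(a + 4)*(a - 1)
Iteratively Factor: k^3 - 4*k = (k - 2)*(k^2 + 2*k) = k*(k - 2)*(k + 2)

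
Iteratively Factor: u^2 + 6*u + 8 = (u + 2)*(u + 4)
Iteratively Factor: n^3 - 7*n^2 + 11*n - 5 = (n - 5)*(n^2 - 2*n + 1) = (n - 5)*(n - 1)*(n - 1)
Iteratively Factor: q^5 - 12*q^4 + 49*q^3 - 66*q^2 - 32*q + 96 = (q - 3)*(q^4 - 9*q^3 + 22*q^2 - 32) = (q - 4)*(q - 3)*(q^3 - 5*q^2 + 2*q + 8) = (q - 4)*(q - 3)*(q + 1)*(q^2 - 6*q + 8) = (q - 4)^2*(q - 3)*(q + 1)*(q - 2)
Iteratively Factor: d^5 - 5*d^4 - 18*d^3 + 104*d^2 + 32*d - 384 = (d + 2)*(d^4 - 7*d^3 - 4*d^2 + 112*d - 192) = (d - 4)*(d + 2)*(d^3 - 3*d^2 - 16*d + 48) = (d - 4)*(d - 3)*(d + 2)*(d^2 - 16) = (d - 4)^2*(d - 3)*(d + 2)*(d + 4)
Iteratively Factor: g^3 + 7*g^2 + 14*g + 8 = (g + 1)*(g^2 + 6*g + 8) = (g + 1)*(g + 2)*(g + 4)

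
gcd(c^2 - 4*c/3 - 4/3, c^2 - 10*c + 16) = c - 2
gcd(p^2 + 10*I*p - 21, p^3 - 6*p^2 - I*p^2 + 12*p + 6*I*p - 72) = p + 3*I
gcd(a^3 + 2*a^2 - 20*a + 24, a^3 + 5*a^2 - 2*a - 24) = a - 2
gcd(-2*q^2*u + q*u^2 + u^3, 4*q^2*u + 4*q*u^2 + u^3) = 2*q*u + u^2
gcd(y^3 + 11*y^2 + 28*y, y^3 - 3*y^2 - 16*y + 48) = y + 4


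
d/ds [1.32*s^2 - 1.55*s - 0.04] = 2.64*s - 1.55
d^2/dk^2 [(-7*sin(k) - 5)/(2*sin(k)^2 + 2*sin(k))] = (7*sin(k) + 6 - 5/sin(k) - 20/sin(k)^2 - 10/sin(k)^3)/(2*(sin(k) + 1)^2)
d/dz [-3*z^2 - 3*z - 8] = -6*z - 3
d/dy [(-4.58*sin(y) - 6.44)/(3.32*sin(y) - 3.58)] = 37.7772*cos(y)/(3.32*sin(y) - 3.58)^2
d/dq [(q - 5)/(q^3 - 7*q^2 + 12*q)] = (q*(q^2 - 7*q + 12) - (q - 5)*(3*q^2 - 14*q + 12))/(q^2*(q^2 - 7*q + 12)^2)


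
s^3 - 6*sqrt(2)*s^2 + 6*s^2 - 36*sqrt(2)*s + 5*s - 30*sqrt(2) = (s + 1)*(s + 5)*(s - 6*sqrt(2))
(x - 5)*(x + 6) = x^2 + x - 30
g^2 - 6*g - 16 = (g - 8)*(g + 2)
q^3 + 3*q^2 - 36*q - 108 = (q - 6)*(q + 3)*(q + 6)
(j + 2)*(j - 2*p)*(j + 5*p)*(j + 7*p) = j^4 + 10*j^3*p + 2*j^3 + 11*j^2*p^2 + 20*j^2*p - 70*j*p^3 + 22*j*p^2 - 140*p^3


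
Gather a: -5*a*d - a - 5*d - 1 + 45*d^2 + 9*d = a*(-5*d - 1) + 45*d^2 + 4*d - 1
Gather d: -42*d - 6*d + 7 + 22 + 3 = 32 - 48*d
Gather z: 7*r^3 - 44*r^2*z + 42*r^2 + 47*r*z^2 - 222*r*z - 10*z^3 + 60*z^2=7*r^3 + 42*r^2 - 10*z^3 + z^2*(47*r + 60) + z*(-44*r^2 - 222*r)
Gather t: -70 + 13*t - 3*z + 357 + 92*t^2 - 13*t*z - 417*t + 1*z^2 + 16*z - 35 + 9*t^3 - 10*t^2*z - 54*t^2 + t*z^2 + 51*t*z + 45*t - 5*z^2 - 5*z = 9*t^3 + t^2*(38 - 10*z) + t*(z^2 + 38*z - 359) - 4*z^2 + 8*z + 252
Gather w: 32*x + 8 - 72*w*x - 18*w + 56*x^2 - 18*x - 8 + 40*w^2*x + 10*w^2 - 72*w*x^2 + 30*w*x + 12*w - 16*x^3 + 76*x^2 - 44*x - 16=w^2*(40*x + 10) + w*(-72*x^2 - 42*x - 6) - 16*x^3 + 132*x^2 - 30*x - 16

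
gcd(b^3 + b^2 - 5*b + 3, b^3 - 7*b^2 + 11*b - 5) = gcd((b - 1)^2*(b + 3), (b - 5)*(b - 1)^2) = b^2 - 2*b + 1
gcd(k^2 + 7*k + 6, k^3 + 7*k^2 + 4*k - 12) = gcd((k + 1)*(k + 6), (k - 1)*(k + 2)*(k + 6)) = k + 6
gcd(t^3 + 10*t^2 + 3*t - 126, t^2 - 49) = t + 7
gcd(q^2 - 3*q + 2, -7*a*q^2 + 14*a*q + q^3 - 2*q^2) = q - 2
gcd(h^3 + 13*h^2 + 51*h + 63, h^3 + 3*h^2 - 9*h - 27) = h^2 + 6*h + 9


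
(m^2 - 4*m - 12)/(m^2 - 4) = (m - 6)/(m - 2)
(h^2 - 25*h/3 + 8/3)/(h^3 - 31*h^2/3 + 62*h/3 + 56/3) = (3*h^2 - 25*h + 8)/(3*h^3 - 31*h^2 + 62*h + 56)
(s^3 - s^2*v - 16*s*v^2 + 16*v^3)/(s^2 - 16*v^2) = s - v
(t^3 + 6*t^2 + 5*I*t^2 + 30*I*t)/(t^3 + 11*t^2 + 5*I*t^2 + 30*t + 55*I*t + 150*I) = t/(t + 5)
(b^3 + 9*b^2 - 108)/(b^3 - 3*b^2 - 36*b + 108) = (b + 6)/(b - 6)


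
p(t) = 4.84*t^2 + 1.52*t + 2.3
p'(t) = 9.68*t + 1.52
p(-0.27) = 2.24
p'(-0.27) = -1.09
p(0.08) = 2.45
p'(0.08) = 2.29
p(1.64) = 17.81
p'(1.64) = 17.40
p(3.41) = 63.76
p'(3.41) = 34.53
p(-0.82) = 4.31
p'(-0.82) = -6.42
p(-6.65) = 206.23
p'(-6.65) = -62.85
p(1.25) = 11.76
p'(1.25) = 13.62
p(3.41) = 63.76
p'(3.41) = 34.53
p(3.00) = 50.42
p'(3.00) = 30.56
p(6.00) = 185.66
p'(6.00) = 59.60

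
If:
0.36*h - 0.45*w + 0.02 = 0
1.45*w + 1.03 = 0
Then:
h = -0.94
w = -0.71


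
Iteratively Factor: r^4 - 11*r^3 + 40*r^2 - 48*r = (r - 4)*(r^3 - 7*r^2 + 12*r) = (r - 4)*(r - 3)*(r^2 - 4*r) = (r - 4)^2*(r - 3)*(r)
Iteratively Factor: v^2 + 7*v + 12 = (v + 3)*(v + 4)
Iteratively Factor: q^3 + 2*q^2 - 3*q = (q + 3)*(q^2 - q) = q*(q + 3)*(q - 1)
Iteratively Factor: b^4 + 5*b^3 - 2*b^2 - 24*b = (b + 4)*(b^3 + b^2 - 6*b) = b*(b + 4)*(b^2 + b - 6) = b*(b + 3)*(b + 4)*(b - 2)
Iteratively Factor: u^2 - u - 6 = (u + 2)*(u - 3)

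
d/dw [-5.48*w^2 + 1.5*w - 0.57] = 1.5 - 10.96*w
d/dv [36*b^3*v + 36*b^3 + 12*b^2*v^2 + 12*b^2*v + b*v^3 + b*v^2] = b*(36*b^2 + 24*b*v + 12*b + 3*v^2 + 2*v)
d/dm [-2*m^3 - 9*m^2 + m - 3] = -6*m^2 - 18*m + 1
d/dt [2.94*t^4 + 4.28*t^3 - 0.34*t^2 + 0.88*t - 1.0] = 11.76*t^3 + 12.84*t^2 - 0.68*t + 0.88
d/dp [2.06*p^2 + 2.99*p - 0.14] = 4.12*p + 2.99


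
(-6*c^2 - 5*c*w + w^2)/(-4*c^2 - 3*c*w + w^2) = (-6*c + w)/(-4*c + w)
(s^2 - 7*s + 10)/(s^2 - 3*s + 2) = (s - 5)/(s - 1)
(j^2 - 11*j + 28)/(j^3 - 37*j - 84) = (j - 4)/(j^2 + 7*j + 12)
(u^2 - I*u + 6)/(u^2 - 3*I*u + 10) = (u - 3*I)/(u - 5*I)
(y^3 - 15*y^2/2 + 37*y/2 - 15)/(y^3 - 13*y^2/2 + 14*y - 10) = (y - 3)/(y - 2)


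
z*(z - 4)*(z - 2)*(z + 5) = z^4 - z^3 - 22*z^2 + 40*z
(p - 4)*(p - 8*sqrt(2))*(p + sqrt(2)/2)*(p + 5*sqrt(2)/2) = p^4 - 5*sqrt(2)*p^3 - 4*p^3 - 91*p^2/2 + 20*sqrt(2)*p^2 - 20*sqrt(2)*p + 182*p + 80*sqrt(2)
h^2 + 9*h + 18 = (h + 3)*(h + 6)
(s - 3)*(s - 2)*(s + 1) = s^3 - 4*s^2 + s + 6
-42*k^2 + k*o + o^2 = (-6*k + o)*(7*k + o)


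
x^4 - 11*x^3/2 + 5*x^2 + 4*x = x*(x - 4)*(x - 2)*(x + 1/2)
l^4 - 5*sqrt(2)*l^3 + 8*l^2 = l^2*(l - 4*sqrt(2))*(l - sqrt(2))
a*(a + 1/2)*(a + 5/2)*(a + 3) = a^4 + 6*a^3 + 41*a^2/4 + 15*a/4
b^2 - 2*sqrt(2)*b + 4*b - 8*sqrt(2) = (b + 4)*(b - 2*sqrt(2))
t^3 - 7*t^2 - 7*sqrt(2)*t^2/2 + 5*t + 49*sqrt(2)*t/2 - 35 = (t - 7)*(t - 5*sqrt(2)/2)*(t - sqrt(2))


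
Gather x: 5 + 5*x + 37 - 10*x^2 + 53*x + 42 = -10*x^2 + 58*x + 84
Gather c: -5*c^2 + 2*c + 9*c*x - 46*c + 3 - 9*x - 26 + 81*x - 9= -5*c^2 + c*(9*x - 44) + 72*x - 32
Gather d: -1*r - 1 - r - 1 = -2*r - 2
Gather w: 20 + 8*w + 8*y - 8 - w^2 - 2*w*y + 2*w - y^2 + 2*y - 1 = -w^2 + w*(10 - 2*y) - y^2 + 10*y + 11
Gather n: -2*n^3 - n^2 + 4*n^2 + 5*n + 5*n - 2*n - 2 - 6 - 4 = -2*n^3 + 3*n^2 + 8*n - 12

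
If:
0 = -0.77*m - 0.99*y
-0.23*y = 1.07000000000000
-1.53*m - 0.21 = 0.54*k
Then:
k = -17.34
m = 5.98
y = -4.65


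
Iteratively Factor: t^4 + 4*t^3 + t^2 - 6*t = (t)*(t^3 + 4*t^2 + t - 6) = t*(t + 2)*(t^2 + 2*t - 3) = t*(t + 2)*(t + 3)*(t - 1)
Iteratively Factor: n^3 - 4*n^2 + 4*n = (n - 2)*(n^2 - 2*n) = n*(n - 2)*(n - 2)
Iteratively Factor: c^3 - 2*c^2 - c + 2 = (c + 1)*(c^2 - 3*c + 2) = (c - 1)*(c + 1)*(c - 2)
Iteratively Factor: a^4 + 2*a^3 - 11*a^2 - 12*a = (a)*(a^3 + 2*a^2 - 11*a - 12) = a*(a + 4)*(a^2 - 2*a - 3) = a*(a - 3)*(a + 4)*(a + 1)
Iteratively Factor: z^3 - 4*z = (z + 2)*(z^2 - 2*z) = z*(z + 2)*(z - 2)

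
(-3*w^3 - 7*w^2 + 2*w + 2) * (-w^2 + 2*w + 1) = 3*w^5 + w^4 - 19*w^3 - 5*w^2 + 6*w + 2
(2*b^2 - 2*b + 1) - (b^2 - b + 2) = b^2 - b - 1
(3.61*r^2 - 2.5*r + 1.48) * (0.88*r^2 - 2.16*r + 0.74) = 3.1768*r^4 - 9.9976*r^3 + 9.3738*r^2 - 5.0468*r + 1.0952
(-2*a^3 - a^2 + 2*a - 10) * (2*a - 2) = -4*a^4 + 2*a^3 + 6*a^2 - 24*a + 20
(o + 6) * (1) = o + 6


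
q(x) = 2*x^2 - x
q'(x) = 4*x - 1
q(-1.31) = 4.74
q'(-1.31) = -6.24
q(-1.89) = 9.03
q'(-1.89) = -8.56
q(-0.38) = 0.67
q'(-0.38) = -2.52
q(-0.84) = 2.25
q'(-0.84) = -4.36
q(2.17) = 7.25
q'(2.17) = 7.68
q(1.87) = 5.12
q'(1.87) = 6.48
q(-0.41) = 0.75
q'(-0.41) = -2.64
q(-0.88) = 2.43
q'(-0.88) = -4.52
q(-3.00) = 21.00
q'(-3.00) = -13.00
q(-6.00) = 78.00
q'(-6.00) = -25.00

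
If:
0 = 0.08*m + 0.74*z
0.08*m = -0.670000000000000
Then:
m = -8.38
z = 0.91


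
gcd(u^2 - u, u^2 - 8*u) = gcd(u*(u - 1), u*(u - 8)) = u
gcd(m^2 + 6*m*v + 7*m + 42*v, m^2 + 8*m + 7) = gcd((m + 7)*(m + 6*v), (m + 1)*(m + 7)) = m + 7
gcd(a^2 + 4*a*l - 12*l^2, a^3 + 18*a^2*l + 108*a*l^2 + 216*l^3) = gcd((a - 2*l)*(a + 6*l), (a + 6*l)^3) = a + 6*l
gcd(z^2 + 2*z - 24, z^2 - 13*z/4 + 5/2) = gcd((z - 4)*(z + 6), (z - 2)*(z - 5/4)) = 1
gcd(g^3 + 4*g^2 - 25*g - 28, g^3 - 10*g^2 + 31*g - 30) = 1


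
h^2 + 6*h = h*(h + 6)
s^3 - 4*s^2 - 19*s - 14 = (s - 7)*(s + 1)*(s + 2)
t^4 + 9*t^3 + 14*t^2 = t^2*(t + 2)*(t + 7)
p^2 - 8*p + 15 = (p - 5)*(p - 3)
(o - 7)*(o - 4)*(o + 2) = o^3 - 9*o^2 + 6*o + 56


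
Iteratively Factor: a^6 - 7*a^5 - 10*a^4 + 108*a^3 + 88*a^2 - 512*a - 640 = (a - 4)*(a^5 - 3*a^4 - 22*a^3 + 20*a^2 + 168*a + 160) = (a - 4)*(a + 2)*(a^4 - 5*a^3 - 12*a^2 + 44*a + 80) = (a - 4)*(a + 2)^2*(a^3 - 7*a^2 + 2*a + 40) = (a - 4)^2*(a + 2)^2*(a^2 - 3*a - 10) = (a - 5)*(a - 4)^2*(a + 2)^2*(a + 2)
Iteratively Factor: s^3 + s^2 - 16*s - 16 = (s - 4)*(s^2 + 5*s + 4) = (s - 4)*(s + 4)*(s + 1)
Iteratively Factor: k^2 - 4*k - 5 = (k + 1)*(k - 5)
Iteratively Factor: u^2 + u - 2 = (u - 1)*(u + 2)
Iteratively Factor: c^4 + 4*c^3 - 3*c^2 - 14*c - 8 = (c + 1)*(c^3 + 3*c^2 - 6*c - 8) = (c + 1)*(c + 4)*(c^2 - c - 2) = (c - 2)*(c + 1)*(c + 4)*(c + 1)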